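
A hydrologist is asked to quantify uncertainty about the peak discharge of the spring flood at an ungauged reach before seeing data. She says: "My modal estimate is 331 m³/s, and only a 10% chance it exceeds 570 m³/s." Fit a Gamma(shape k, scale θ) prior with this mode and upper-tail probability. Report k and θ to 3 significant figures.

k ≈ 7.42, θ ≈ 51.6

Gamma(k,θ) with k>1 has mode (k−1)θ, so θ = 331/(k−1).
Need P(X < 570) = 0.9 with θ tied to k this way. Start at k = 2, θ = 331: P(X<570) ≈ 0.514.
Too low — raise k to concentrate. Iterating converges to k ≈ 7.42.
Then θ = 331/(7.42−1) ≈ 51.6.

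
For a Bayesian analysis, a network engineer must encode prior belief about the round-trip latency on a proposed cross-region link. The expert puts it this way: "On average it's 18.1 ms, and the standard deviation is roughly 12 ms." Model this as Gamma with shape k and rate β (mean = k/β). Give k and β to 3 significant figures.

k ≈ 2.28, β ≈ 0.126

For Gamma(k, rate β): mean = k/β, variance = k/β², so CV = 1/√k.
CV = SD/mean = 12/18.1 = 0.663, hence k = 1/CV² = 2.28.
Then β = k/mean = 2.28/18.1 = 0.126.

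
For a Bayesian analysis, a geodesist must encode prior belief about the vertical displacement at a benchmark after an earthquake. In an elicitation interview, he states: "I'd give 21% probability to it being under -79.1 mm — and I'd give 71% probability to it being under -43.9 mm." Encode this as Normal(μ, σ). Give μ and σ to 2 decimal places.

μ = -58.22, σ = 25.89

The p-quantile of Normal(μ,σ) is μ + z_p·σ, with z_{0.21} = -0.8064 and z_{0.71} = 0.5534.
Eliminate σ: μ = (z₂·x₁ − z₁·x₂)/(z₂ − z₁) = (0.5534·-79.1 − (-0.8064)·-43.9)/1.36 = -58.22.
Then σ = (x₂ − x₁)/(z₂ − z₁) = (-43.9 − -79.1)/1.36 = 25.89.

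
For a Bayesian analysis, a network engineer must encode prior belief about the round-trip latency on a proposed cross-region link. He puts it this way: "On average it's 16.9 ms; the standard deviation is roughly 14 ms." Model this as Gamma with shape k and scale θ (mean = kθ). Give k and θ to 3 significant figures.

For Gamma(k, scale θ): mean = kθ, variance = kθ², so CV = 1/√k.
CV = SD/mean = 14/16.9 = 0.8284, hence k = 1/CV² = 1.46.
Then θ = mean/k = 16.9/1.46 = 11.6.

k ≈ 1.46, θ ≈ 11.6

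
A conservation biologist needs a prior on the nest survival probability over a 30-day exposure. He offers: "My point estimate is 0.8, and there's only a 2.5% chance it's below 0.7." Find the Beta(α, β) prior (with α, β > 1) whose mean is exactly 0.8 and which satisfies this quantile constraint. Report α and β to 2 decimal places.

α ≈ 56.64, β ≈ 14.16

With mean 0.8 fixed, write α = 0.8s, β = 0.2s where s = α+β.
Need P(θ < 0.7) = 0.025 under Beta(0.8s, 0.2s). Normal approximation: (q−m)/√(m(1−m)/s) ≈ z_{0.025} = -1.96, so s ≈ 0.8·0.2·(-1.96)²/(0.7−0.8)² = 61.5.
At s = 61.5: P(θ<0.7) ≈ 0.033. Adjusting to match 0.025 gives s ≈ 70.80.
So α = 0.8·70.80 ≈ 56.64, β = 0.2·70.80 ≈ 14.16.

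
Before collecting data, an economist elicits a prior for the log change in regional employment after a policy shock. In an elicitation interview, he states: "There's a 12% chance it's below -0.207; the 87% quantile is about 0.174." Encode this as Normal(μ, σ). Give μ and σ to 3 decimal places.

For Normal(μ,σ), the p-quantile is μ + z_p·σ. Here z_{0.12} = -1.175, z_{0.87} = 1.126.
So -0.207 = μ − 1.175σ and 0.174 = μ + 1.126σ.
Subtracting: σ = (0.174 − -0.207)/(1.126 − (-1.175)) = 0.166.
Then μ = -0.207 − (-1.175)·0.166 = -0.012.

μ = -0.012, σ = 0.166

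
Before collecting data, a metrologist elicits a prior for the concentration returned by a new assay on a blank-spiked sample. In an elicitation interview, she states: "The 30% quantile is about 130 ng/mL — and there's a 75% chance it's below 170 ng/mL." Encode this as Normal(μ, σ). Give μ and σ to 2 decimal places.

The p-quantile of Normal(μ,σ) is μ + z_p·σ, with z_{0.3} = -0.5244 and z_{0.75} = 0.6745.
Eliminate σ: μ = (z₂·x₁ − z₁·x₂)/(z₂ − z₁) = (0.6745·130 − (-0.5244)·170)/1.199 = 147.50.
Then σ = (x₂ − x₁)/(z₂ − z₁) = (170 − 130)/1.199 = 33.36.

μ = 147.50, σ = 33.36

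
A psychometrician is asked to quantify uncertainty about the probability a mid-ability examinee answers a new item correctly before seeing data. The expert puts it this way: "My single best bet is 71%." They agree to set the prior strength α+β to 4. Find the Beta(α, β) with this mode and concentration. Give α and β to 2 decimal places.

α = 2.42, β = 1.58

For α,β > 1 the Beta mode is (α−1)/(α+β−2). With α+β = 4, the mode is (α−1)/2.
Set (α−1)/2 = 0.71 → α = 1 + 0.71·2 = 2.42.
β = 4 − α = 1.58.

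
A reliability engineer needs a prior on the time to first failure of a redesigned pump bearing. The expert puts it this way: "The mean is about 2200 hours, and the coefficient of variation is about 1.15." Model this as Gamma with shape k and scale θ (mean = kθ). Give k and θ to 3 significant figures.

k ≈ 0.756, θ ≈ 2910

For Gamma(k, scale θ): mean = kθ, variance = kθ², so CV = 1/√k.
CV = 1.15, hence k = 1/CV² = 0.756.
Then θ = mean/k = 2200/0.756 = 2910.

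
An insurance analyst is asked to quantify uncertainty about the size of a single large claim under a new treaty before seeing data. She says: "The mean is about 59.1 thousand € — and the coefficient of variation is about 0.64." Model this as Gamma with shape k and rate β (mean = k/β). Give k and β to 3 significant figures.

For Gamma(k, rate β): mean = k/β, variance = k/β², so CV = 1/√k.
CV = 0.64, hence k = 1/CV² = 2.44.
Then β = k/mean = 2.44/59.1 = 0.0413.

k ≈ 2.44, β ≈ 0.0413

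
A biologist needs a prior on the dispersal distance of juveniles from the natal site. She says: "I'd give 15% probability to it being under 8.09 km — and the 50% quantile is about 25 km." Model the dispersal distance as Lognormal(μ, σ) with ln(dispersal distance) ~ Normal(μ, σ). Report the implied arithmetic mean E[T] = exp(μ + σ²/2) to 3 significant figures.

If T ~ Lognormal(μ,σ) then ln T ~ Normal(μ,σ), so the p-quantile of ln T is μ + z_p·σ.
ln(8.09) = 2.091 and ln(25) = 3.219; z_{0.15} = -1.036, z_{0.5} = 0.
σ = (3.219 − 2.091)/(0 − (-1.036)) = 1.089.
μ = 2.091 − (-1.036)·1.089 = 3.219.
E[T] = exp(μ + σ²/2) = exp(3.219 + 0.5925) = 45.2 km.

E[T] ≈ 45.2 km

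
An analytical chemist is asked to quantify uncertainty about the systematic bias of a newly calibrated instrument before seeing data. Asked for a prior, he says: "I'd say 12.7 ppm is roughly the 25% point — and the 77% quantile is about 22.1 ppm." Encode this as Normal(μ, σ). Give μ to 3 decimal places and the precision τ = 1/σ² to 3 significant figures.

The p-quantile of Normal(μ,σ) is μ + z_p·σ, with z_{0.25} = -0.6745 and z_{0.77} = 0.7388.
Eliminate σ: μ = (z₂·x₁ − z₁·x₂)/(z₂ − z₁) = (0.7388·12.7 − (-0.6745)·22.1)/1.413 = 17.186.
Then σ = (x₂ − x₁)/(z₂ − z₁) = (22.1 − 12.7)/1.413 = 6.651.
Precision τ = 1/σ² = 1/6.651² = 0.0226.

μ = 17.186, τ = 0.0226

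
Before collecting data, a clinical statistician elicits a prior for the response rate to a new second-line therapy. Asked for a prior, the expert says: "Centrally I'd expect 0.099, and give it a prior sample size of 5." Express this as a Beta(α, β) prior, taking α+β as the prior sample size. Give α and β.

α = 0.495, β = 4.505

Under the effective-sample-size interpretation, Beta(α, β) has prior mean α/(α+β) and prior sample size α+β.
So α+β = 5 and α/(α+β) = 0.099, giving α = 0.099·5 = 0.495 and β = 5 − 0.495 = 4.505.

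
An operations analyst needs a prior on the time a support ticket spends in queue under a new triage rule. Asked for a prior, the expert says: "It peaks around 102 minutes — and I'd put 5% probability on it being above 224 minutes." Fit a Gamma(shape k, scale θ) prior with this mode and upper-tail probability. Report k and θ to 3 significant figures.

Gamma(k,θ) with k>1 has mode (k−1)θ, so θ = 102/(k−1).
Need P(X < 224) = 0.95 with θ tied to k this way. Start at k = 2, θ = 102: P(X<224) ≈ 0.644.
Too low — raise k to concentrate. Iterating converges to k ≈ 5.45.
Then θ = 102/(5.45−1) ≈ 22.9.

k ≈ 5.45, θ ≈ 22.9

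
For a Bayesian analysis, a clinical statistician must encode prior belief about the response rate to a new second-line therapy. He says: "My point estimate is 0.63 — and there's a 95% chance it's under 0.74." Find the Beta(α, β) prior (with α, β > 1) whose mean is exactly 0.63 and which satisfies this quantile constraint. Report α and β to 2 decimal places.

With mean 0.63 fixed, write α = 0.63s, β = 0.37s where s = α+β.
Need P(θ < 0.74) = 0.95 under Beta(0.63s, 0.37s). Normal approximation: (q−m)/√(m(1−m)/s) ≈ z_{0.95} = 1.64, so s ≈ 0.63·0.37·(1.64)²/(0.74−0.63)² = 52.1.
At s = 52.1: P(θ<0.74) ≈ 0.956. Adjusting to match 0.95 gives s ≈ 48.37.
So α = 0.63·48.37 ≈ 30.47, β = 0.37·48.37 ≈ 17.90.

α ≈ 30.47, β ≈ 17.90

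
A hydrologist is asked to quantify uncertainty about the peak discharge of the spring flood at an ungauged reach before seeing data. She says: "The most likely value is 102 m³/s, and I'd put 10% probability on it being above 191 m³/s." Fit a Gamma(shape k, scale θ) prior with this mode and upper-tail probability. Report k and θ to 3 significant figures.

Gamma(k,θ) with k>1 has mode (k−1)θ, so θ = 102/(k−1).
Need P(X < 191) = 0.9 with θ tied to k this way. Start at k = 2, θ = 102: P(X<191) ≈ 0.558.
Too low — raise k to concentrate. Iterating converges to k ≈ 5.85.
Then θ = 102/(5.85−1) ≈ 21.

k ≈ 5.85, θ ≈ 21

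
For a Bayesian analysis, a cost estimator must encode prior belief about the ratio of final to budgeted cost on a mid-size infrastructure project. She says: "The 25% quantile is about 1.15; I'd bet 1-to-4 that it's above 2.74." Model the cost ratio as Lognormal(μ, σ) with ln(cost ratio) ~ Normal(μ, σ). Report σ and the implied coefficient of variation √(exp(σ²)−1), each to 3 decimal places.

If T ~ Lognormal(μ,σ) then ln T ~ Normal(μ,σ), so the p-quantile of ln T is μ + z_p·σ.
ln(1.15) = 0.1398 and ln(2.74) = 1.008; z_{0.25} = -0.6745, z_{0.8} = 0.8416.
σ = (1.008 − 0.1398)/(0.8416 − (-0.6745)) = 0.573.
μ = 0.1398 − (-0.6745)·0.573 = 0.526.
CV = √(exp(σ²)−1) = √(exp(0.3279)−1) = 0.623.

σ ≈ 0.573, CV ≈ 0.623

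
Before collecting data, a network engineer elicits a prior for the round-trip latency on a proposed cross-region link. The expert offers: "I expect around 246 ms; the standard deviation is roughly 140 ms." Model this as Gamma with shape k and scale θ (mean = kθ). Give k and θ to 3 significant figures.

For Gamma(k, scale θ): mean = kθ, variance = kθ², so CV = 1/√k.
CV = SD/mean = 140/246 = 0.5691, hence k = 1/CV² = 3.09.
Then θ = mean/k = 246/3.09 = 79.7.

k ≈ 3.09, θ ≈ 79.7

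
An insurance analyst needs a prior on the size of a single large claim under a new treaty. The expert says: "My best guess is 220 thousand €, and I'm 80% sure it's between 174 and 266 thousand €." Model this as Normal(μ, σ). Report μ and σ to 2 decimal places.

μ = 220.00, σ = 35.89

A symmetric 80% interval runs μ ± z·σ with z = 1.282.
Half-width = 46, so σ = 46/1.282 = 35.89.
μ is the stated best guess, 220.00.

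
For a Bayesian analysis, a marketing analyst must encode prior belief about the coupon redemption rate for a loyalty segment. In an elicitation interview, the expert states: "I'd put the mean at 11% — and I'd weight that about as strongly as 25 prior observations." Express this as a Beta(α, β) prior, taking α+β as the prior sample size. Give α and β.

α = 2.75, β = 22.25

Under the effective-sample-size interpretation, Beta(α, β) has prior mean α/(α+β) and prior sample size α+β.
So α+β = 25 and α/(α+β) = 0.11, giving α = 0.11·25 = 2.75 and β = 25 − 2.75 = 22.25.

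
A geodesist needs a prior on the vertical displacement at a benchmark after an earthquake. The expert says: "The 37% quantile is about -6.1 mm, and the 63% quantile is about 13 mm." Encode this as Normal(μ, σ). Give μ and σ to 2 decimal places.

μ = 3.45, σ = 28.78

For Normal(μ,σ), the p-quantile is μ + z_p·σ. Here z_{0.37} = -0.3319, z_{0.63} = 0.3319.
So -6.1 = μ − 0.3319σ and 13 = μ + 0.3319σ.
Subtracting: σ = (13 − -6.1)/(0.3319 − (-0.3319)) = 28.78.
Then μ = -6.1 − (-0.3319)·28.78 = 3.45.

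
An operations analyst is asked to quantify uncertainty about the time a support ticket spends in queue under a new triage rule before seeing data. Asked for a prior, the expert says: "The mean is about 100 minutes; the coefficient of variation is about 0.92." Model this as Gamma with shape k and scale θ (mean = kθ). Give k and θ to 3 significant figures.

For Gamma(k, scale θ): mean = kθ, variance = kθ², so CV = 1/√k.
CV = 0.92, hence k = 1/CV² = 1.18.
Then θ = mean/k = 100/1.18 = 84.6.

k ≈ 1.18, θ ≈ 84.6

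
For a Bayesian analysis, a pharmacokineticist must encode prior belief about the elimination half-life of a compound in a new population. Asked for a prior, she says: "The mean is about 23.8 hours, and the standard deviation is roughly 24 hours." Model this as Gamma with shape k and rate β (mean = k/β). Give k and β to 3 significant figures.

For Gamma(k, rate β): mean = k/β, variance = k/β², so CV = 1/√k.
CV = SD/mean = 24/23.8 = 1.008, hence k = 1/CV² = 0.983.
Then β = k/mean = 0.983/23.8 = 0.0413.

k ≈ 0.983, β ≈ 0.0413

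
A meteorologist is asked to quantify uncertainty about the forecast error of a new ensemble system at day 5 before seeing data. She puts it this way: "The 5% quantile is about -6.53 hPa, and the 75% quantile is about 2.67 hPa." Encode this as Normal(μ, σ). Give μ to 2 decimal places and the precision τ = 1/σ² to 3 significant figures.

For Normal(μ,σ), the p-quantile is μ + z_p·σ. Here z_{0.05} = -1.645, z_{0.75} = 0.6745.
So -6.53 = μ − 1.645σ and 2.67 = μ + 0.6745σ.
Subtracting: σ = (2.67 − -6.53)/(0.6745 − (-1.645)) = 3.97.
Then μ = -6.53 − (-1.645)·3.97 = -0.01.
Precision τ = 1/σ² = 1/3.967² = 0.0636.

μ = -0.01, τ = 0.0636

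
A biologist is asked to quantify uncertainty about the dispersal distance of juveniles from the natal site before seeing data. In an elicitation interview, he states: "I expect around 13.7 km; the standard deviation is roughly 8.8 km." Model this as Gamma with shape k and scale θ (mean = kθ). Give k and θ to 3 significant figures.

k ≈ 2.42, θ ≈ 5.65

For Gamma(k, scale θ): mean = kθ, variance = kθ², so CV = 1/√k.
CV = SD/mean = 8.8/13.7 = 0.6423, hence k = 1/CV² = 2.42.
Then θ = mean/k = 13.7/2.42 = 5.65.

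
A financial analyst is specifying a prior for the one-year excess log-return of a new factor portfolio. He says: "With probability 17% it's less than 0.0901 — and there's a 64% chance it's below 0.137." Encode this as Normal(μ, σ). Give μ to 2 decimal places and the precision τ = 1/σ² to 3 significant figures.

μ = 0.12, τ = 783

For Normal(μ,σ), the p-quantile is μ + z_p·σ. Here z_{0.17} = -0.9542, z_{0.64} = 0.3585.
So 0.0901 = μ − 0.9542σ and 0.137 = μ + 0.3585σ.
Subtracting: σ = (0.137 − 0.0901)/(0.3585 − (-0.9542)) = 0.04.
Then μ = 0.0901 − (-0.9542)·0.04 = 0.12.
Precision τ = 1/σ² = 1/0.03573² = 783.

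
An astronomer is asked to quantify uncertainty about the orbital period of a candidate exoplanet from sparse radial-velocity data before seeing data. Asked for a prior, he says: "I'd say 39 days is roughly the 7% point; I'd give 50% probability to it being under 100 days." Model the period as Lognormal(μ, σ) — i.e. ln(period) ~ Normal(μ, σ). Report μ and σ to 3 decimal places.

If T ~ Lognormal(μ,σ) then ln T ~ Normal(μ,σ), so the p-quantile of ln T is μ + z_p·σ.
ln(39) = 3.664 and ln(100) = 4.605; z_{0.07} = -1.476, z_{0.5} = 0.
σ = (4.605 − 3.664)/(0 − (-1.476)) = 0.638.
μ = 3.664 − (-1.476)·0.638 = 4.605.

μ ≈ 4.605, σ ≈ 0.638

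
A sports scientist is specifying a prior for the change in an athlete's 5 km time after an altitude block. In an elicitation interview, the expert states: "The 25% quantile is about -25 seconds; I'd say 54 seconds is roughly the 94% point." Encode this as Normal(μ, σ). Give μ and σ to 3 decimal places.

The p-quantile of Normal(μ,σ) is μ + z_p·σ, with z_{0.25} = -0.6745 and z_{0.94} = 1.555.
Eliminate σ: μ = (z₂·x₁ − z₁·x₂)/(z₂ − z₁) = (1.555·-25 − (-0.6745)·54)/2.229 = -1.098.
Then σ = (x₂ − x₁)/(z₂ − z₁) = (54 − -25)/2.229 = 35.438.

μ = -1.098, σ = 35.438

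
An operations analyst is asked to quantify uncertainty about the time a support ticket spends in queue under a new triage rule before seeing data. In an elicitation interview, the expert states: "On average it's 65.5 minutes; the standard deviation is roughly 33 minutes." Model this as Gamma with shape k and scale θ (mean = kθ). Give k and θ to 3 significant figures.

For Gamma(k, scale θ): mean = kθ, variance = kθ², so CV = 1/√k.
CV = SD/mean = 33/65.5 = 0.5038, hence k = 1/CV² = 3.94.
Then θ = mean/k = 65.5/3.94 = 16.6.

k ≈ 3.94, θ ≈ 16.6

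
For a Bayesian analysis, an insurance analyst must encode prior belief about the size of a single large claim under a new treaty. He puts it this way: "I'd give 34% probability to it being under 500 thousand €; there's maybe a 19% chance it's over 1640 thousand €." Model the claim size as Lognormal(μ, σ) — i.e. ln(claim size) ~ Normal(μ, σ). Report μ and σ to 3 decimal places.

If T ~ Lognormal(μ,σ) then ln T ~ Normal(μ,σ), so the p-quantile of ln T is μ + z_p·σ.
ln(500) = 6.215 and ln(1640) = 7.402; z_{0.34} = -0.4125, z_{0.81} = 0.8779.
σ = (7.402 − 6.215)/(0.8779 − (-0.4125)) = 0.921.
μ = 6.215 − (-0.4125)·0.921 = 6.594.

μ ≈ 6.594, σ ≈ 0.921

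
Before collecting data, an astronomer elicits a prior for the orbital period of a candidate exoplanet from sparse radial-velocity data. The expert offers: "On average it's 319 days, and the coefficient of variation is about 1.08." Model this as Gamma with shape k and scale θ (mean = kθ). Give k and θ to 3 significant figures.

k ≈ 0.857, θ ≈ 372

For Gamma(k, scale θ): mean = kθ, variance = kθ², so CV = 1/√k.
CV = 1.08, hence k = 1/CV² = 0.857.
Then θ = mean/k = 319/0.857 = 372.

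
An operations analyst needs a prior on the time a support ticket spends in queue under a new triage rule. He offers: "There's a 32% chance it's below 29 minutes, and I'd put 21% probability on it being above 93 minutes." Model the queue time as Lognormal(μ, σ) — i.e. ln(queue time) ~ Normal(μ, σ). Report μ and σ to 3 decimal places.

μ ≈ 3.795, σ ≈ 0.915

If T ~ Lognormal(μ,σ) then ln T ~ Normal(μ,σ), so the p-quantile of ln T is μ + z_p·σ.
ln(29) = 3.367 and ln(93) = 4.533; z_{0.32} = -0.4677, z_{0.79} = 0.8064.
σ = (4.533 − 3.367)/(0.8064 − (-0.4677)) = 0.915.
μ = 3.367 − (-0.4677)·0.915 = 3.795.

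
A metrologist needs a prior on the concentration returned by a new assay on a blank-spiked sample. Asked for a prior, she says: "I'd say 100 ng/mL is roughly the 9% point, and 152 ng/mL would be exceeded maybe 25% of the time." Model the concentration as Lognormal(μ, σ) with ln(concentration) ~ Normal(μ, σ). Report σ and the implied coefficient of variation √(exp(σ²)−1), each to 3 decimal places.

σ ≈ 0.208, CV ≈ 0.210

If T ~ Lognormal(μ,σ) then ln T ~ Normal(μ,σ), so the p-quantile of ln T is μ + z_p·σ.
ln(100) = 4.605 and ln(152) = 5.024; z_{0.09} = -1.341, z_{0.75} = 0.6745.
σ = (5.024 − 4.605)/(0.6745 − (-1.341)) = 0.208.
μ = 4.605 − (-1.341)·0.208 = 4.884.
CV = √(exp(σ²)−1) = √(exp(0.0432)−1) = 0.210.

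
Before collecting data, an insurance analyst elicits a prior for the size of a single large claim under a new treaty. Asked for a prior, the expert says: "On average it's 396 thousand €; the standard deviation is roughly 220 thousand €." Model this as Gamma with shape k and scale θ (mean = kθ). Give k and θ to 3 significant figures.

For Gamma(k, scale θ): mean = kθ, variance = kθ², so CV = 1/√k.
CV = SD/mean = 220/396 = 0.5556, hence k = 1/CV² = 3.24.
Then θ = mean/k = 396/3.24 = 122.

k ≈ 3.24, θ ≈ 122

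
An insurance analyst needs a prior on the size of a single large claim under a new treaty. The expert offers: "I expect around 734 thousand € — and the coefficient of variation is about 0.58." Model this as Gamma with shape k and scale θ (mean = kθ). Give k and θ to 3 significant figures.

For Gamma(k, scale θ): mean = kθ, variance = kθ², so CV = 1/√k.
CV = 0.58, hence k = 1/CV² = 2.97.
Then θ = mean/k = 734/2.97 = 247.

k ≈ 2.97, θ ≈ 247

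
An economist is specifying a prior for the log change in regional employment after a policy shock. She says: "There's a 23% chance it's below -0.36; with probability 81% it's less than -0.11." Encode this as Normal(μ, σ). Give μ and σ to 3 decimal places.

μ = -0.246, σ = 0.155

The p-quantile of Normal(μ,σ) is μ + z_p·σ, with z_{0.23} = -0.7388 and z_{0.81} = 0.8779.
Eliminate σ: μ = (z₂·x₁ − z₁·x₂)/(z₂ − z₁) = (0.8779·-0.36 − (-0.7388)·-0.11)/1.617 = -0.246.
Then σ = (x₂ − x₁)/(z₂ − z₁) = (-0.11 − -0.36)/1.617 = 0.155.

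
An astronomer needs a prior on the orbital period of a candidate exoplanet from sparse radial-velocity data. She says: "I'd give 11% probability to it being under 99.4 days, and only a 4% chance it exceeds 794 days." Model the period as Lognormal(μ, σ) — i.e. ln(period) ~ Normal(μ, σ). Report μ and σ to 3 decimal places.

μ ≈ 5.455, σ ≈ 0.698

If T ~ Lognormal(μ,σ) then ln T ~ Normal(μ,σ), so the p-quantile of ln T is μ + z_p·σ.
ln(99.4) = 4.599 and ln(794) = 6.677; z_{0.11} = -1.227, z_{0.96} = 1.751.
σ = (6.677 − 4.599)/(1.751 − (-1.227)) = 0.698.
μ = 4.599 − (-1.227)·0.698 = 5.455.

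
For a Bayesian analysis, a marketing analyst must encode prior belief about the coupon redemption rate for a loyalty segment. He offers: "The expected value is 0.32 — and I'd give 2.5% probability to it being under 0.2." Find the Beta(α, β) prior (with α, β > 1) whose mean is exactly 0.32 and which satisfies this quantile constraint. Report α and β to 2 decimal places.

α ≈ 16.15, β ≈ 34.32

With mean 0.32 fixed, write α = 0.32s, β = 0.68s where s = α+β.
Need P(θ < 0.2) = 0.025 under Beta(0.32s, 0.68s). Normal approximation: (q−m)/√(m(1−m)/s) ≈ z_{0.025} = -1.96, so s ≈ 0.32·0.68·(-1.96)²/(0.2−0.32)² = 58.0.
At s = 58.0: P(θ<0.2) ≈ 0.017. Adjusting to match 0.025 gives s ≈ 50.47.
So α = 0.32·50.47 ≈ 16.15, β = 0.68·50.47 ≈ 34.32.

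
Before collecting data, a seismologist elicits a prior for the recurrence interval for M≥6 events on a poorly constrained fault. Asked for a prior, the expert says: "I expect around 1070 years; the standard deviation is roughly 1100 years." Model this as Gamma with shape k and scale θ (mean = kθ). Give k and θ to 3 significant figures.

k ≈ 0.946, θ ≈ 1130

For Gamma(k, scale θ): mean = kθ, variance = kθ², so CV = 1/√k.
CV = SD/mean = 1100/1070 = 1.028, hence k = 1/CV² = 0.946.
Then θ = mean/k = 1070/0.946 = 1130.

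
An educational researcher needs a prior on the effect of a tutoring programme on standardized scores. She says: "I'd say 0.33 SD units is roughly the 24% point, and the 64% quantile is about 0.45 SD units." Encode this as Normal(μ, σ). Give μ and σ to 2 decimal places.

The p-quantile of Normal(μ,σ) is μ + z_p·σ, with z_{0.24} = -0.7063 and z_{0.64} = 0.3585.
Eliminate σ: μ = (z₂·x₁ − z₁·x₂)/(z₂ − z₁) = (0.3585·0.33 − (-0.7063)·0.45)/1.065 = 0.41.
Then σ = (x₂ − x₁)/(z₂ − z₁) = (0.45 − 0.33)/1.065 = 0.11.

μ = 0.41, σ = 0.11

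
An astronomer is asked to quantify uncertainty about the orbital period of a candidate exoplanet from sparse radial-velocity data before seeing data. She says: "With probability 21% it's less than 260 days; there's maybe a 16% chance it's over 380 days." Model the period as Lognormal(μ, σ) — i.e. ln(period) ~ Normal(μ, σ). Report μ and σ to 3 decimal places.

If T ~ Lognormal(μ,σ) then ln T ~ Normal(μ,σ), so the p-quantile of ln T is μ + z_p·σ.
ln(260) = 5.561 and ln(380) = 5.94; z_{0.21} = -0.8064, z_{0.84} = 0.9945.
σ = (5.94 − 5.561)/(0.9945 − (-0.8064)) = 0.211.
μ = 5.561 − (-0.8064)·0.211 = 5.731.

μ ≈ 5.731, σ ≈ 0.211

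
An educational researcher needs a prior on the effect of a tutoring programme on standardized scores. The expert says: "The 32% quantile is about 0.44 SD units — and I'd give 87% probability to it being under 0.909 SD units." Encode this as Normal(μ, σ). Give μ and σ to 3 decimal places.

μ = 0.578, σ = 0.294

For Normal(μ,σ), the p-quantile is μ + z_p·σ. Here z_{0.32} = -0.4677, z_{0.87} = 1.126.
So 0.44 = μ − 0.4677σ and 0.909 = μ + 1.126σ.
Subtracting: σ = (0.909 − 0.44)/(1.126 − (-0.4677)) = 0.294.
Then μ = 0.44 − (-0.4677)·0.294 = 0.578.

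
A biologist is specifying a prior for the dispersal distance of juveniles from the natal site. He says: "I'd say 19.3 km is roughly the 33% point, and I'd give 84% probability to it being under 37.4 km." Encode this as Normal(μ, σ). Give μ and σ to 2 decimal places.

μ = 24.85, σ = 12.62

The p-quantile of Normal(μ,σ) is μ + z_p·σ, with z_{0.33} = -0.4399 and z_{0.84} = 0.9945.
Eliminate σ: μ = (z₂·x₁ − z₁·x₂)/(z₂ − z₁) = (0.9945·19.3 − (-0.4399)·37.4)/1.434 = 24.85.
Then σ = (x₂ − x₁)/(z₂ − z₁) = (37.4 − 19.3)/1.434 = 12.62.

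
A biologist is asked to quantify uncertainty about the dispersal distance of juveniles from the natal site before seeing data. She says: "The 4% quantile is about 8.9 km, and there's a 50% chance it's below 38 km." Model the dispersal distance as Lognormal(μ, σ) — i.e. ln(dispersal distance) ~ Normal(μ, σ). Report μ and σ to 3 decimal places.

If T ~ Lognormal(μ,σ) then ln T ~ Normal(μ,σ), so the p-quantile of ln T is μ + z_p·σ.
ln(8.9) = 2.186 and ln(38) = 3.638; z_{0.04} = -1.751, z_{0.5} = 0.
σ = (3.638 − 2.186)/(0 − (-1.751)) = 0.829.
μ = 2.186 − (-1.751)·0.829 = 3.638.

μ ≈ 3.638, σ ≈ 0.829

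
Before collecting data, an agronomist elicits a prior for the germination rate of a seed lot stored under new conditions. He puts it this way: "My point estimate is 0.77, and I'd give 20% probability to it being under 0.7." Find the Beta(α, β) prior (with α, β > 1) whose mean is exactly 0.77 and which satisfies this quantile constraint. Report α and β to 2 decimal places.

α ≈ 18.24, β ≈ 5.45

With mean 0.77 fixed, write α = 0.77s, β = 0.23s where s = α+β.
Need P(θ < 0.7) = 0.2 under Beta(0.77s, 0.23s). Normal approximation: (q−m)/√(m(1−m)/s) ≈ z_{0.2} = -0.842, so s ≈ 0.77·0.23·(-0.842)²/(0.7−0.77)² = 25.6.
At s = 25.6: P(θ<0.7) ≈ 0.192. Adjusting to match 0.2 gives s ≈ 23.68.
So α = 0.77·23.68 ≈ 18.24, β = 0.23·23.68 ≈ 5.45.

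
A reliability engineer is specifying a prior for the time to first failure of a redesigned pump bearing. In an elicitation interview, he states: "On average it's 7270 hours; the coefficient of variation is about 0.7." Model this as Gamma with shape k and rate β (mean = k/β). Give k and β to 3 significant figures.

k ≈ 2.04, β ≈ 0.000281

For Gamma(k, rate β): mean = k/β, variance = k/β², so CV = 1/√k.
CV = 0.7, hence k = 1/CV² = 2.04.
Then β = k/mean = 2.04/7270 = 0.000281.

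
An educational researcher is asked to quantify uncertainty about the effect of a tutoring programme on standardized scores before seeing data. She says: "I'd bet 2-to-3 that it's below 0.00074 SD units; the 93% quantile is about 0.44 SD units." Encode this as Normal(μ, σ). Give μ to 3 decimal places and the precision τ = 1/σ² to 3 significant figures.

μ = 0.065, τ = 15.5

The p-quantile of Normal(μ,σ) is μ + z_p·σ, with z_{0.4} = -0.2533 and z_{0.93} = 1.476.
Eliminate σ: μ = (z₂·x₁ − z₁·x₂)/(z₂ − z₁) = (1.476·0.00074 − (-0.2533)·0.44)/1.729 = 0.065.
Then σ = (x₂ − x₁)/(z₂ − z₁) = (0.44 − 0.00074)/1.729 = 0.254.
Precision τ = 1/σ² = 1/0.254² = 15.5.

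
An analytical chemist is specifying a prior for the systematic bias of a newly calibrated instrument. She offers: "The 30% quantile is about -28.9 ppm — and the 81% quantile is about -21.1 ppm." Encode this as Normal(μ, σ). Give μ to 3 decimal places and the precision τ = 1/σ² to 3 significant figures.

μ = -25.983, τ = 0.0323

The p-quantile of Normal(μ,σ) is μ + z_p·σ, with z_{0.3} = -0.5244 and z_{0.81} = 0.8779.
Eliminate σ: μ = (z₂·x₁ − z₁·x₂)/(z₂ − z₁) = (0.8779·-28.9 − (-0.5244)·-21.1)/1.402 = -25.983.
Then σ = (x₂ − x₁)/(z₂ − z₁) = (-21.1 − -28.9)/1.402 = 5.562.
Precision τ = 1/σ² = 1/5.562² = 0.0323.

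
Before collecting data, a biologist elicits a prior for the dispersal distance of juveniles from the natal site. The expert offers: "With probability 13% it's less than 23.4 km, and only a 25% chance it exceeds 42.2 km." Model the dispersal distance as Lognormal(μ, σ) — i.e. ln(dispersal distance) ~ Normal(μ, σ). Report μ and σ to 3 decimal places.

μ ≈ 3.522, σ ≈ 0.327

If T ~ Lognormal(μ,σ) then ln T ~ Normal(μ,σ), so the p-quantile of ln T is μ + z_p·σ.
ln(23.4) = 3.153 and ln(42.2) = 3.742; z_{0.13} = -1.126, z_{0.75} = 0.6745.
σ = (3.742 − 3.153)/(0.6745 − (-1.126)) = 0.327.
μ = 3.153 − (-1.126)·0.327 = 3.522.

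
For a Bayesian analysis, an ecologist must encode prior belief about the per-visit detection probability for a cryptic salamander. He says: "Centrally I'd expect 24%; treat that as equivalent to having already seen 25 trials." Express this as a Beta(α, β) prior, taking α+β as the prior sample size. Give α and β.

Under the effective-sample-size interpretation, Beta(α, β) has prior mean α/(α+β) and prior sample size α+β.
So α+β = 25 and α/(α+β) = 0.24, giving α = 0.24·25 = 6 and β = 25 − 6 = 19.

α = 6, β = 19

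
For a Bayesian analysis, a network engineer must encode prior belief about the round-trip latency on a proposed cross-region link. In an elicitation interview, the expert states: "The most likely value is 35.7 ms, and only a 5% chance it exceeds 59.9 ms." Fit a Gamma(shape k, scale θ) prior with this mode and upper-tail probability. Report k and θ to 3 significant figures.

Gamma(k,θ) with k>1 has mode (k−1)θ, so θ = 35.7/(k−1).
Need P(X < 59.9) = 0.95 with θ tied to k this way. Start at k = 2, θ = 35.7: P(X<59.9) ≈ 0.500.
Too low — raise k to concentrate. Iterating converges to k ≈ 11.4.
Then θ = 35.7/(11.4−1) ≈ 3.42.

k ≈ 11.4, θ ≈ 3.42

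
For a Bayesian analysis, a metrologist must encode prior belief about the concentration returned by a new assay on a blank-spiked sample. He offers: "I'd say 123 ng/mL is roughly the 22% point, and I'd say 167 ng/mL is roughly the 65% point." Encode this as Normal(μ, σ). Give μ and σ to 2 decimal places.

The p-quantile of Normal(μ,σ) is μ + z_p·σ, with z_{0.22} = -0.7722 and z_{0.65} = 0.3853.
Eliminate σ: μ = (z₂·x₁ − z₁·x₂)/(z₂ − z₁) = (0.3853·123 − (-0.7722)·167)/1.158 = 152.35.
Then σ = (x₂ − x₁)/(z₂ − z₁) = (167 − 123)/1.158 = 38.01.

μ = 152.35, σ = 38.01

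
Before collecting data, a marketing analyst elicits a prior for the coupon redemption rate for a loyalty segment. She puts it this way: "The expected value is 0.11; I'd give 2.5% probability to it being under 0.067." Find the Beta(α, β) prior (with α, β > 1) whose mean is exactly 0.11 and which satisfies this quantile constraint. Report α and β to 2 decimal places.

With mean 0.11 fixed, write α = 0.11s, β = 0.89s where s = α+β.
Need P(θ < 0.067) = 0.025 under Beta(0.11s, 0.89s). Normal approximation: (q−m)/√(m(1−m)/s) ≈ z_{0.025} = -1.96, so s ≈ 0.11·0.89·(-1.96)²/(0.067−0.11)² = 203.4.
At s = 203.4: P(θ<0.067) ≈ 0.014. Adjusting to match 0.025 gives s ≈ 164.26.
So α = 0.11·164.26 ≈ 18.07, β = 0.89·164.26 ≈ 146.20.

α ≈ 18.07, β ≈ 146.20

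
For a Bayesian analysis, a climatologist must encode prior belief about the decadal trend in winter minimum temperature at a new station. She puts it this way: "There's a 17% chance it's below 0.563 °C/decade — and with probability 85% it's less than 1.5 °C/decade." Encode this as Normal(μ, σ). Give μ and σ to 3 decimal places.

For Normal(μ,σ), the p-quantile is μ + z_p·σ. Here z_{0.17} = -0.9542, z_{0.85} = 1.036.
So 0.563 = μ − 0.9542σ and 1.5 = μ + 1.036σ.
Subtracting: σ = (1.5 − 0.563)/(1.036 − (-0.9542)) = 0.471.
Then μ = 0.563 − (-0.9542)·0.471 = 1.012.

μ = 1.012, σ = 0.471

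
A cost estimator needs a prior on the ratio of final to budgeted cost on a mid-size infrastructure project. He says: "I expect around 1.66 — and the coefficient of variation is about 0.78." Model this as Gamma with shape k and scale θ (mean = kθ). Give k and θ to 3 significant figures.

For Gamma(k, scale θ): mean = kθ, variance = kθ², so CV = 1/√k.
CV = 0.78, hence k = 1/CV² = 1.64.
Then θ = mean/k = 1.66/1.64 = 1.01.

k ≈ 1.64, θ ≈ 1.01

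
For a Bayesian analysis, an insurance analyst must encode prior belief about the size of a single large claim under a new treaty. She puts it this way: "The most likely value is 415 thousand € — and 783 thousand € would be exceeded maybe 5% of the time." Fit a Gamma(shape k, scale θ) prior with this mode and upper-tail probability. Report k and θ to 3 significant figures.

k ≈ 7.9, θ ≈ 60.1

Gamma(k,θ) with k>1 has mode (k−1)θ, so θ = 415/(k−1).
Need P(X < 783) = 0.95 with θ tied to k this way. Start at k = 2, θ = 415: P(X<783) ≈ 0.562.
Too low — raise k to concentrate. Iterating converges to k ≈ 7.9.
Then θ = 415/(7.9−1) ≈ 60.1.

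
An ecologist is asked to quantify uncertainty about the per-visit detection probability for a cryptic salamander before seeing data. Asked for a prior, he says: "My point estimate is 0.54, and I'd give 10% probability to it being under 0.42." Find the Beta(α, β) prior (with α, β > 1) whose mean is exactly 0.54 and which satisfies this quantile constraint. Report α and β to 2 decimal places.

α ≈ 15.28, β ≈ 13.01

With mean 0.54 fixed, write α = 0.54s, β = 0.46s where s = α+β.
Need P(θ < 0.42) = 0.1 under Beta(0.54s, 0.46s). Normal approximation: (q−m)/√(m(1−m)/s) ≈ z_{0.1} = -1.28, so s ≈ 0.54·0.46·(-1.28)²/(0.42−0.54)² = 28.3.
At s = 28.3: P(θ<0.42) ≈ 0.100. Adjusting to match 0.1 gives s ≈ 28.29.
So α = 0.54·28.29 ≈ 15.28, β = 0.46·28.29 ≈ 13.01.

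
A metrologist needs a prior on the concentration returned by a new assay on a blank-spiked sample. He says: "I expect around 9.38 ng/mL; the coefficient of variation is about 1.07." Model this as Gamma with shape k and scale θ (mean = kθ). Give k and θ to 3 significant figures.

k ≈ 0.873, θ ≈ 10.7

For Gamma(k, scale θ): mean = kθ, variance = kθ², so CV = 1/√k.
CV = 1.07, hence k = 1/CV² = 0.873.
Then θ = mean/k = 9.38/0.873 = 10.7.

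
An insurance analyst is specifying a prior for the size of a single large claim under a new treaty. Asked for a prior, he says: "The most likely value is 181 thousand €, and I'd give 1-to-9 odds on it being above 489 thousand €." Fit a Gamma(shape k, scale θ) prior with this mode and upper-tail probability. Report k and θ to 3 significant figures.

Gamma(k,θ) with k>1 has mode (k−1)θ, so θ = 181/(k−1).
Need P(X < 489) = 0.9 with θ tied to k this way. Start at k = 2, θ = 181: P(X<489) ≈ 0.752.
Too low — raise k to concentrate. Iterating converges to k ≈ 2.94.
Then θ = 181/(2.94−1) ≈ 93.4.

k ≈ 2.94, θ ≈ 93.4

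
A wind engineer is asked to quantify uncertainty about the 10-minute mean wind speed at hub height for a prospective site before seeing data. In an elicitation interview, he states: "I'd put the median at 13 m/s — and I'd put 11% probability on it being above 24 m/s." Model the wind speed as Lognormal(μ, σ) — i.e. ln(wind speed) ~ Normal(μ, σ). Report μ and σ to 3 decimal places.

If T ~ Lognormal(μ,σ) then ln T ~ Normal(μ,σ), so the p-quantile of ln T is μ + z_p·σ.
ln(13) = 2.565 and ln(24) = 3.178; z_{0.5} = 0, z_{0.89} = 1.227.
σ = (3.178 − 2.565)/(1.227 − (0)) = 0.500.
μ = 2.565 − (0)·0.500 = 2.565.

μ ≈ 2.565, σ ≈ 0.500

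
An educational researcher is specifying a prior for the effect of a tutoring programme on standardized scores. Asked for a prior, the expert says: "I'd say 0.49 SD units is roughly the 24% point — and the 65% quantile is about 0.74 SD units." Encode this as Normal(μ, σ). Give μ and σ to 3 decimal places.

For Normal(μ,σ), the p-quantile is μ + z_p·σ. Here z_{0.24} = -0.7063, z_{0.65} = 0.3853.
So 0.49 = μ − 0.7063σ and 0.74 = μ + 0.3853σ.
Subtracting: σ = (0.74 − 0.49)/(0.3853 − (-0.7063)) = 0.229.
Then μ = 0.49 − (-0.7063)·0.229 = 0.652.

μ = 0.652, σ = 0.229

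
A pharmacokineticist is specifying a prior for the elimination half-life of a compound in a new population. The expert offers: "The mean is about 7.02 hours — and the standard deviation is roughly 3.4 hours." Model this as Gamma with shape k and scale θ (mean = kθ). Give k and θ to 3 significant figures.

k ≈ 4.26, θ ≈ 1.65

For Gamma(k, scale θ): mean = kθ, variance = kθ², so CV = 1/√k.
CV = SD/mean = 3.4/7.02 = 0.4843, hence k = 1/CV² = 4.26.
Then θ = mean/k = 7.02/4.26 = 1.65.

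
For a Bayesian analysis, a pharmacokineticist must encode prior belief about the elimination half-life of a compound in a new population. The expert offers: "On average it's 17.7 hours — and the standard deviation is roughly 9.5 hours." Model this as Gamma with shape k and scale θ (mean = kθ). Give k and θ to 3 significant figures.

For Gamma(k, scale θ): mean = kθ, variance = kθ², so CV = 1/√k.
CV = SD/mean = 9.5/17.7 = 0.5367, hence k = 1/CV² = 3.47.
Then θ = mean/k = 17.7/3.47 = 5.1.

k ≈ 3.47, θ ≈ 5.1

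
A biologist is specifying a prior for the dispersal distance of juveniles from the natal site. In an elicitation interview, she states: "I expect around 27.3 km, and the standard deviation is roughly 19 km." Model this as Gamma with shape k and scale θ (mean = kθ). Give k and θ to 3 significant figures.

k ≈ 2.06, θ ≈ 13.2

For Gamma(k, scale θ): mean = kθ, variance = kθ², so CV = 1/√k.
CV = SD/mean = 19/27.3 = 0.696, hence k = 1/CV² = 2.06.
Then θ = mean/k = 27.3/2.06 = 13.2.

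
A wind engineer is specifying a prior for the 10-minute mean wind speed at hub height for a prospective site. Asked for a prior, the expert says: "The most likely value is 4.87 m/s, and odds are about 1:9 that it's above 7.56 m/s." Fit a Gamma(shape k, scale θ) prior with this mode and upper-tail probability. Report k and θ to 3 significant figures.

k ≈ 10.7, θ ≈ 0.504

Gamma(k,θ) with k>1 has mode (k−1)θ, so θ = 4.87/(k−1).
Need P(X < 7.56) = 0.9 with θ tied to k this way. Start at k = 2, θ = 4.87: P(X<7.56) ≈ 0.460.
Too low — raise k to concentrate. Iterating converges to k ≈ 10.7.
Then θ = 4.87/(10.7−1) ≈ 0.504.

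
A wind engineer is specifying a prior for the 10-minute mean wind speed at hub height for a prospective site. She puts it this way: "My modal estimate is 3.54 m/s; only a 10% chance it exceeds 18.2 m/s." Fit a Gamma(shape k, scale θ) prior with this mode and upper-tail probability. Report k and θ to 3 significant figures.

Gamma(k,θ) with k>1 has mode (k−1)θ, so θ = 3.54/(k−1).
Need P(X < 18.2) = 0.9 with θ tied to k this way. Start at k = 2, θ = 3.54: P(X<18.2) ≈ 0.964.
Too high — lower k to spread out. Iterating converges to k ≈ 1.65.
Then θ = 3.54/(1.65−1) ≈ 5.4.

k ≈ 1.65, θ ≈ 5.4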